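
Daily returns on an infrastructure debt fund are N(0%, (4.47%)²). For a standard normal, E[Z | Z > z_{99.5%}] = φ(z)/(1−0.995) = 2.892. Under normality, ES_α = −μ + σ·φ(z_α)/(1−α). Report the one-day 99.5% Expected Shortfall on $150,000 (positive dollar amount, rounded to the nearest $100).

$19,400

ES = 4.47% × 2.892 = 12.927%.
On $150,000: 0.12927 × $150,000 = $19,390.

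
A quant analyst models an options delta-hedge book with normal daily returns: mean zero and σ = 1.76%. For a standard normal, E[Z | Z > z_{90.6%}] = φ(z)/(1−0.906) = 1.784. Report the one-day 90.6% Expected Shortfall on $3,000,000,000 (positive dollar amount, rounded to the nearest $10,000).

ES = 1.76% × 1.784 = 3.140%.
On $3,000,000,000: 0.03140 × $3,000,000,000 = $94,200,000.

$94,200,000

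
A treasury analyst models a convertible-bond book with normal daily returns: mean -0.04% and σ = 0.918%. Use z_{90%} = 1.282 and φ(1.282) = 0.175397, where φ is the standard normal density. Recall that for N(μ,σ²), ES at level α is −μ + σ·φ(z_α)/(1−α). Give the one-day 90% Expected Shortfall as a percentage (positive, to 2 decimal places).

1.65%

Tail multiplier: φ(z)/(1−α) = 0.175397 / 0.1 = 1.754.
ES = −(-0.04%) + 0.918% × 1.754 = 1.650%.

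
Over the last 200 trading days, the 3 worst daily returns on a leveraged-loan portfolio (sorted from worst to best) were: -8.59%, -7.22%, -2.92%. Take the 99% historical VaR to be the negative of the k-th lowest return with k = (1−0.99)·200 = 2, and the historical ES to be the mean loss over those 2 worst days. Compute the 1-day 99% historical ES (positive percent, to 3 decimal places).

7.905%

The 2 worst returns sum to -15.81%.
ES = −(-15.81%) / 2 = 7.905%.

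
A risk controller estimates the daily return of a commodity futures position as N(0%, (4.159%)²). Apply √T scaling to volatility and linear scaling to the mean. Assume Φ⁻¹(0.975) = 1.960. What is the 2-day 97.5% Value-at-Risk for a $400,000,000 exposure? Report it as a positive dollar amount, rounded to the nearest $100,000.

$46,100,000

σ_{2d} = 4.159% × √2 = 5.882%.
VaR = 1.960 × 5.882% = 11.529%.
On $400,000,000: 0.11529 × $400,000,000 = $46,116,000.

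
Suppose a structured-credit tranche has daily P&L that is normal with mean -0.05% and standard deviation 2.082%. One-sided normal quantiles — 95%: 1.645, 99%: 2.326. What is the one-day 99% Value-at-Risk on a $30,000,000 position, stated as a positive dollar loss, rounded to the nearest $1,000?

$1,468,000

VaR = −μ + z·σ = −(-0.05%) + 2.326 × 2.082% = 4.893%.
On $30,000,000: 0.04893 × $30,000,000 = $1,467,900.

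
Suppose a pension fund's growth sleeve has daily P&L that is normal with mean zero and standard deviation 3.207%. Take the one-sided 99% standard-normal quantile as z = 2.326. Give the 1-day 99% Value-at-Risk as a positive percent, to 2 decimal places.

7.46%

VaR = z·σ = 2.326 × 3.207% = 7.459%.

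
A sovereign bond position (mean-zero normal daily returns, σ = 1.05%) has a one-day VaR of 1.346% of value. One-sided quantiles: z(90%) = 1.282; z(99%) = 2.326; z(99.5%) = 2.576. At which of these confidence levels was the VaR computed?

Implied z = VaR/σ = 1.346 / 1.05 = 1.282.
This matches z(90%) = 1.282.

90%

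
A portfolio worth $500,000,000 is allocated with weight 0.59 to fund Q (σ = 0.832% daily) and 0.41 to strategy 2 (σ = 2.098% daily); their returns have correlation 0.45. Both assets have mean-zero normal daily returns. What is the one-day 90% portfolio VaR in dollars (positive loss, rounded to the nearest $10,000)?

σ_p² = 0.59²·0.832² + 0.41²·2.098² + 2·0.45·0.59·0.41·0.832·2.098 = 1.3609 (%²).
σ_p = √1.3609 = 1.167%.
At 90%, z = 1.282.
VaR = 1.282 × 1.167% = 1.496%; on $500,000,000 that is $7,480,000.

$7,480,000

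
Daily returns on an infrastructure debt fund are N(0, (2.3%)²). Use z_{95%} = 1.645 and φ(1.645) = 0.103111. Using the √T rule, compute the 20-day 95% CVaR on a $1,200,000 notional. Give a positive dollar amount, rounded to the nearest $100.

σ_{20d} = 2.3% × √20 = 10.286%.
ES multiplier = φ(z)/(1−α) = 0.103111/0.05 = 2.062.
ES = 10.286% × 2.062 = 21.210%; on $1,200,000: $254,520.

$254,500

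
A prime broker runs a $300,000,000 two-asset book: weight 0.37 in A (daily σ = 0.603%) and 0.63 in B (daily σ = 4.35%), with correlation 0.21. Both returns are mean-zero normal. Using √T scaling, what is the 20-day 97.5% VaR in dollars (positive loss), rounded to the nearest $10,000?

σ_p = √(0.37²·0.603² + 0.63²·4.35² + 2·0.21·0.37·0.63·0.603·4.35) = 2.796%.
σ_{20d} = 2.796% × √20 = 12.504%.
z(97.5%) = 1.960.
VaR = 1.960 × 12.504% = 24.508%; on $300,000,000 that is $73,524,000.

$73,520,000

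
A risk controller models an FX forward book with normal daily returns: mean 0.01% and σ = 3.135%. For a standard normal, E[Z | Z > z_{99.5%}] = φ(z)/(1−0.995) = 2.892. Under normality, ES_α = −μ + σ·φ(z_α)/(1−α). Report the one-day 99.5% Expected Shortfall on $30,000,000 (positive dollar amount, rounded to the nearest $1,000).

ES = −(0.01%) + 3.135% × 2.892 = 9.056%.
On $30,000,000: 0.09056 × $30,000,000 = $2,716,800.

$2,717,000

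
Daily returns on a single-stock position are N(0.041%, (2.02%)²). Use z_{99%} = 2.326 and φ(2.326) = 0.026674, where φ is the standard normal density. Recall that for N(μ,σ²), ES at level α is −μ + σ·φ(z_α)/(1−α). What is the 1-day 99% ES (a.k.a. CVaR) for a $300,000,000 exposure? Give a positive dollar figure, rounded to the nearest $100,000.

$16,000,000

Tail multiplier: φ(z)/(1−α) = 0.026674 / 0.01 = 2.667.
ES = −(0.041%) + 2.02% × 2.667 = 5.346%.
On $300,000,000: 0.05346 × $300,000,000 = $16,038,000.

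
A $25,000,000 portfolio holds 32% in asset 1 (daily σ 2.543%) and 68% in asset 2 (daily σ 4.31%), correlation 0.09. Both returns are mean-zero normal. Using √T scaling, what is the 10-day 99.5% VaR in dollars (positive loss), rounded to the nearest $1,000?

σ_p = √(0.32²·2.543² + 0.68²·4.31² + 2·0.09·0.32·0.68·2.543·4.31) = 3.111%.
σ_{10d} = 3.111% × √10 = 9.838%.
z(99.5%) = 2.576.
VaR = 2.576 × 9.838% = 25.343%; on $25,000,000 that is $6,335,750.

$6,336,000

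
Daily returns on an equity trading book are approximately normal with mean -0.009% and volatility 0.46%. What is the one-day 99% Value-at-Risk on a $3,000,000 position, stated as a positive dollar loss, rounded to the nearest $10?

At 99% one-sided, z = 2.326.
VaR = −μ + z·σ = −(-0.009%) + 2.326 × 0.46% = 1.079%.
On $3,000,000: 0.01079 × $3,000,000 = $32,370.

$32,370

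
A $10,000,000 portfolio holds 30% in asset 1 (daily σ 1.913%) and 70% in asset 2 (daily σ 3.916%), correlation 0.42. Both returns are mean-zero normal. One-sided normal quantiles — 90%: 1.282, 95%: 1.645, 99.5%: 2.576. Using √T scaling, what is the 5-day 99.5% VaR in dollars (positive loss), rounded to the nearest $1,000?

σ_p = √(0.3²·1.913² + 0.7²·3.916² + 2·0.42·0.3·0.7·1.913·3.916) = 3.027%.
σ_{5d} = 3.027% × √5 = 6.769%.
VaR = 2.576 × 6.769% = 17.437%; on $10,000,000 that is $1,743,700.

$1,744,000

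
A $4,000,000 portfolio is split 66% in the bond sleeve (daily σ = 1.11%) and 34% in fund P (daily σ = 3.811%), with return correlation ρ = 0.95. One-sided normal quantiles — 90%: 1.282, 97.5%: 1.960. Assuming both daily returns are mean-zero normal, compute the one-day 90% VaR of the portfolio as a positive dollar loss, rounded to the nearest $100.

$102,800

σ_p² = 0.66²·1.11² + 0.34²·3.811² + 2·0.95·0.66·0.34·1.11·3.811 = 4.0192 (%²).
σ_p = √4.0192 = 2.005%.
VaR = 1.282 × 2.005% = 2.570%; on $4,000,000 that is $102,800.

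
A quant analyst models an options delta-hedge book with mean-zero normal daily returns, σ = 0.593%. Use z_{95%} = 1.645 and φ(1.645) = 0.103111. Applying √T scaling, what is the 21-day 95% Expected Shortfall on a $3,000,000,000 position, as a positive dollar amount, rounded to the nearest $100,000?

σ_{21d} = 0.593% × √21 = 2.717%.
ES multiplier = φ(z)/(1−α) = 0.103111/0.05 = 2.062.
ES = 2.717% × 2.062 = 5.602%; on $3,000,000,000: $168,060,000.

$168,100,000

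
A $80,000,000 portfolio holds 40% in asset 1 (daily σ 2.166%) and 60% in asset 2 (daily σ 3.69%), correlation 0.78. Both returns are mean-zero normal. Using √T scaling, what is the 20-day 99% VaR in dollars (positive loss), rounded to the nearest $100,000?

$24,500,000

σ_p = √(0.4²·2.166² + 0.6²·3.69² + 2·0.78·0.4·0.6·2.166·3.69) = 2.940%.
σ_{20d} = 2.940% × √20 = 13.148%.
z(99%) = 2.326.
VaR = 2.326 × 13.148% = 30.582%; on $80,000,000 that is $24,465,600.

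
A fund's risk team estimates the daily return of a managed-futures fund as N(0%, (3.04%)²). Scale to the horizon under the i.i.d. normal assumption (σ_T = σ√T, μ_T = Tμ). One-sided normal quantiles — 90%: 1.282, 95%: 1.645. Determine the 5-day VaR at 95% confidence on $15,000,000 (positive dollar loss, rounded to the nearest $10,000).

$1,680,000

σ_{5d} = 3.04% × √5 = 6.798%.
VaR = 1.645 × 6.798% = 11.183%.
On $15,000,000: 0.11183 × $15,000,000 = $1,677,450.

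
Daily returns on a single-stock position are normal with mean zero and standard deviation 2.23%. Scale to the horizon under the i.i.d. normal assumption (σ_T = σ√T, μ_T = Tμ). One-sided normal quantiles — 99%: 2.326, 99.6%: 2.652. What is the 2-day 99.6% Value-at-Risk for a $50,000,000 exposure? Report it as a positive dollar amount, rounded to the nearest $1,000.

σ_{2d} = 2.23% × √2 = 3.154%.
VaR = 2.652 × 3.154% = 8.364%.
On $50,000,000: 0.08364 × $50,000,000 = $4,182,000.

$4,182,000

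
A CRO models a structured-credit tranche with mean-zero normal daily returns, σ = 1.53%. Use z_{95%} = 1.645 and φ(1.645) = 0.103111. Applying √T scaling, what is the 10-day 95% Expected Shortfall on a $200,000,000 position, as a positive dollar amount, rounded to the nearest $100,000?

σ_{10d} = 1.53% × √10 = 4.838%.
ES multiplier = φ(z)/(1−α) = 0.103111/0.05 = 2.062.
ES = 4.838% × 2.062 = 9.976%; on $200,000,000: $19,952,000.

$20,000,000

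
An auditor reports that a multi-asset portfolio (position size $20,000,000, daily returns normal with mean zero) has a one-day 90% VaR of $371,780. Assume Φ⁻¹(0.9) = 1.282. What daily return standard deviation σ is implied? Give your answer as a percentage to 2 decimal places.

VaR as a fraction: $371,780 / $20,000,000 = 1.859%.
σ = VaR / z = 1.859% / 1.282 = 1.450%.

1.45%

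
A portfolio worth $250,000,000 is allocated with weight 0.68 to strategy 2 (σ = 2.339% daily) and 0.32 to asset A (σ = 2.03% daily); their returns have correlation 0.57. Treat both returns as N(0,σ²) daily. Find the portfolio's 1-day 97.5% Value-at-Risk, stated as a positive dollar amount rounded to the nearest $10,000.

$9,960,000

σ_p² = 0.68²·2.339² + 0.32²·2.03² + 2·0.57·0.68·0.32·2.339·2.03 = 4.1296 (%²).
σ_p = √4.1296 = 2.032%.
At 97.5%, z = 1.960.
VaR = 1.960 × 2.032% = 3.983%; on $250,000,000 that is $9,957,500.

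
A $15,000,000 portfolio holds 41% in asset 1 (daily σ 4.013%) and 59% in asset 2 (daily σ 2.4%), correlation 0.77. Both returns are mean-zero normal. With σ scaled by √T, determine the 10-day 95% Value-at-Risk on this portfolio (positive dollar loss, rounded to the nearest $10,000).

$2,250,000

σ_p = √(0.41²·4.013² + 0.59²·2.4² + 2·0.77·0.41·0.59·4.013·2.4) = 2.881%.
σ_{10d} = 2.881% × √10 = 9.111%.
z(95%) = 1.645.
VaR = 1.645 × 9.111% = 14.988%; on $15,000,000 that is $2,248,200.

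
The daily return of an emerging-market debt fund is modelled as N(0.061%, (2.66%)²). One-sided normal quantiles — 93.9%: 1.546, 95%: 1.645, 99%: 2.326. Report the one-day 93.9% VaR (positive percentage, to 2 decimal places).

4.05%

VaR = −μ + z·σ = −(0.061%) + 1.546 × 2.66% = 4.051%.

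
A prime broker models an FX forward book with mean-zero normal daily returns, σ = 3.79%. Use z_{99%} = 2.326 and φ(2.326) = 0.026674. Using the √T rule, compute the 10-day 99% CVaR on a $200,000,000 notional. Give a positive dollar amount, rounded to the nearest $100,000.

$63,900,000

σ_{10d} = 3.79% × √10 = 11.985%.
ES multiplier = φ(z)/(1−α) = 0.026674/0.01 = 2.667.
ES = 11.985% × 2.667 = 31.964%; on $200,000,000: $63,928,000.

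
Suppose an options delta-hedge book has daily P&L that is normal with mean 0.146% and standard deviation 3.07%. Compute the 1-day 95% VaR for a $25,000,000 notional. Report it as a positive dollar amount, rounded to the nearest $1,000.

$1,226,000

At 95% one-sided, z = 1.645.
VaR = −μ + z·σ = −(0.146%) + 1.645 × 3.07% = 4.904%.
On $25,000,000: 0.04904 × $25,000,000 = $1,226,000.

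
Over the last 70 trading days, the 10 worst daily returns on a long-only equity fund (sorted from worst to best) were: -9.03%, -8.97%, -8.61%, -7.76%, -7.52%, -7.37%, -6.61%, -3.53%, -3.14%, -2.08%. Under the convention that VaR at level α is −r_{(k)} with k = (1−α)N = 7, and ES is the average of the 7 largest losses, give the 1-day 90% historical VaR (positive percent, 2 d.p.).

6.61%

k = 7; the 7th lowest return is -6.61%, so VaR = 6.61%.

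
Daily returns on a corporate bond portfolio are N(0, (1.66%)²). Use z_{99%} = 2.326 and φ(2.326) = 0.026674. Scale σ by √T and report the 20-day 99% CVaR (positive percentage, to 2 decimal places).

σ_{20d} = 1.66% × √20 = 7.424%.
ES multiplier = φ(z)/(1−α) = 0.026674/0.01 = 2.667.
ES = 7.424% × 2.667 = 19.800%.

19.80%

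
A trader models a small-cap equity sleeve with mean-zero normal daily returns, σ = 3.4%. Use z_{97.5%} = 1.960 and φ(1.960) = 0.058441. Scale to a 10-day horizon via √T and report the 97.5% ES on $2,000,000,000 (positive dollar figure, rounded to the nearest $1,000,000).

σ_{10d} = 3.4% × √10 = 10.752%.
ES multiplier = φ(z)/(1−α) = 0.058441/0.025 = 2.338.
ES = 10.752% × 2.338 = 25.138%; on $2,000,000,000: $502,760,000.

$503,000,000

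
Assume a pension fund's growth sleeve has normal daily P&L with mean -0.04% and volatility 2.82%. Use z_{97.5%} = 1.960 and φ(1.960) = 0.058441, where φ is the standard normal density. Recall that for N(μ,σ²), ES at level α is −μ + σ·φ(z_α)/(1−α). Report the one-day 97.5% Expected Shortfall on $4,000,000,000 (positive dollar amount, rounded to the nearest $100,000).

$265,300,000

Tail multiplier: φ(z)/(1−α) = 0.058441 / 0.025 = 2.338.
ES = −(-0.04%) + 2.82% × 2.338 = 6.633%.
On $4,000,000,000: 0.06633 × $4,000,000,000 = $265,320,000.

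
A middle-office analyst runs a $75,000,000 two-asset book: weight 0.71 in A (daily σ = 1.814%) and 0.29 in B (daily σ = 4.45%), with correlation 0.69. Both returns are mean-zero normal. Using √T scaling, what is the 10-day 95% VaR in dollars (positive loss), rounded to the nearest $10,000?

σ_p = √(0.71²·1.814² + 0.29²·4.45² + 2·0.69·0.71·0.29·1.814·4.45) = 2.370%.
σ_{10d} = 2.370% × √10 = 7.495%.
z(95%) = 1.645.
VaR = 1.645 × 7.495% = 12.329%; on $75,000,000 that is $9,246,750.

$9,250,000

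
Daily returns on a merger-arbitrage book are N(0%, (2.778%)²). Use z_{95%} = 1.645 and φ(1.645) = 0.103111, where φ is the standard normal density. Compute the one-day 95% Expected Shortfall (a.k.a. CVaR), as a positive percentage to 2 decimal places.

5.73%

Tail multiplier: φ(z)/(1−α) = 0.103111 / 0.05 = 2.062.
ES = 2.778% × 2.062 = 5.728%.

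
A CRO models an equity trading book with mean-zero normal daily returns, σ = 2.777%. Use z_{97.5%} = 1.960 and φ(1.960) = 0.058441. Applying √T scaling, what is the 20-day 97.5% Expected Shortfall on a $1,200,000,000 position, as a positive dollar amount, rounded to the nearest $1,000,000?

$348,000,000

σ_{20d} = 2.777% × √20 = 12.419%.
ES multiplier = φ(z)/(1−α) = 0.058441/0.025 = 2.338.
ES = 12.419% × 2.338 = 29.036%; on $1,200,000,000: $348,432,000.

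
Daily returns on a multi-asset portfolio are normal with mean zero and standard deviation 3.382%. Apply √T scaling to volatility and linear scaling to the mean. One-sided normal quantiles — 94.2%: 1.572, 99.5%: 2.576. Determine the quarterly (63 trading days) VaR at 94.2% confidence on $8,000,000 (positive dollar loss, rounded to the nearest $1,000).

σ_{63d} = 3.382% × √63 = 26.844%.
VaR = 1.572 × 26.844% = 42.199%.
On $8,000,000: 0.42199 × $8,000,000 = $3,375,920.

$3,376,000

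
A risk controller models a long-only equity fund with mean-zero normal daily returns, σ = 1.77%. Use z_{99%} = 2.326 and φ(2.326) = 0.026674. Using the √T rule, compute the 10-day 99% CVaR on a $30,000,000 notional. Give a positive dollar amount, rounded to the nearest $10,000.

σ_{10d} = 1.77% × √10 = 5.597%.
ES multiplier = φ(z)/(1−α) = 0.026674/0.01 = 2.667.
ES = 5.597% × 2.667 = 14.927%; on $30,000,000: $4,478,100.

$4,480,000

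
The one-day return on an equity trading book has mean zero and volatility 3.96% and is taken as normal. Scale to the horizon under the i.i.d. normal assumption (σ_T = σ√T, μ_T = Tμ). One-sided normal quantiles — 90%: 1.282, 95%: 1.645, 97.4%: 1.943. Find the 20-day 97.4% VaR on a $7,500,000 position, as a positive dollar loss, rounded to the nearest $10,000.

σ_{20d} = 3.96% × √20 = 17.710%.
VaR = 1.943 × 17.710% = 34.411%.
On $7,500,000: 0.34411 × $7,500,000 = $2,580,825.

$2,580,000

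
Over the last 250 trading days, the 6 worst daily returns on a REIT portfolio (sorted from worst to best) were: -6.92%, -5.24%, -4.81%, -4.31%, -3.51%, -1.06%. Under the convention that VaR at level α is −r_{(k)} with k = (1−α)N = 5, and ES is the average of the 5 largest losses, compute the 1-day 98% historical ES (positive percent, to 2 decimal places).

4.96%

The 5 worst returns sum to -24.79%.
ES = −(-24.79%) / 5 = 4.958% ≈ 4.96%.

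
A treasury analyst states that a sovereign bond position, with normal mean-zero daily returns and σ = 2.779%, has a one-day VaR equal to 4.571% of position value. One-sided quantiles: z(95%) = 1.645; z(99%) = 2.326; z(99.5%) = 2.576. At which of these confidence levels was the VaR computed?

Implied z = VaR/σ = 4.571 / 2.779 = 1.645.
This matches z(95%) = 1.645.

95%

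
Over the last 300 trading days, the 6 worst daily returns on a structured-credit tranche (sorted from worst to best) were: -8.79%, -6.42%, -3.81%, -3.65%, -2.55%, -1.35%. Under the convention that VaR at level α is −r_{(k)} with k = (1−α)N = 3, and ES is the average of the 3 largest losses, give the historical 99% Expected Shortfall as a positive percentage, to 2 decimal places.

6.34%

The 3 worst returns sum to -19.02%.
ES = −(-19.02%) / 3 = 6.34%.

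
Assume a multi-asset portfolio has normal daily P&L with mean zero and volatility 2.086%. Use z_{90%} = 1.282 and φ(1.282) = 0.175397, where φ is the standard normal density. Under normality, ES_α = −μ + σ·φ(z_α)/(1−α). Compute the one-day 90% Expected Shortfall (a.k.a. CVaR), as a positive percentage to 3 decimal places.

3.659%

Tail multiplier: φ(z)/(1−α) = 0.175397 / 0.1 = 1.754.
ES = 2.086% × 1.754 = 3.659%.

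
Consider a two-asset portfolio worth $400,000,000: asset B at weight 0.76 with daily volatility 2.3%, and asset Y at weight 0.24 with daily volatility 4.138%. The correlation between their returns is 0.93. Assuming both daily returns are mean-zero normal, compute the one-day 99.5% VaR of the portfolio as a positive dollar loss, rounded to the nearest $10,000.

$27,780,000

σ_p² = 0.76²·2.3² + 0.24²·4.138² + 2·0.93·0.76·0.24·2.3·4.138 = 7.2707 (%²).
σ_p = √7.2707 = 2.696%.
At 99.5%, z = 2.576.
VaR = 2.576 × 2.696% = 6.945%; on $400,000,000 that is $27,780,000.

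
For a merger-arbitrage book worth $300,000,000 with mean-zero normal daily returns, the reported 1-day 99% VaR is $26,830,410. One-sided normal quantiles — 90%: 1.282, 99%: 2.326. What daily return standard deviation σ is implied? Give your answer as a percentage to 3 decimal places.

VaR as a fraction: $26,830,410 / $300,000,000 = 8.943%.
σ = VaR / z = 8.943% / 2.326 = 3.845%.

3.845%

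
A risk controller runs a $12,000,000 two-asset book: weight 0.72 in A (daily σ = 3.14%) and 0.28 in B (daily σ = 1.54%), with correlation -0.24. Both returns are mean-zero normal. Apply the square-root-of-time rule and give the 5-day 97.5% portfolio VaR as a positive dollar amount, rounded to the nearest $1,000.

σ_p = √(0.72²·3.14² + 0.28²·1.54² + 2·-0.24·0.72·0.28·3.14·1.54) = 2.198%.
σ_{5d} = 2.198% × √5 = 4.915%.
z(97.5%) = 1.960.
VaR = 1.960 × 4.915% = 9.633%; on $12,000,000 that is $1,155,960.

$1,156,000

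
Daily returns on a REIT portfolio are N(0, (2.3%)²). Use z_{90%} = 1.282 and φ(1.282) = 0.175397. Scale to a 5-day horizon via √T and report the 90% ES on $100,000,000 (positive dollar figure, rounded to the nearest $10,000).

σ_{5d} = 2.3% × √5 = 5.143%.
ES multiplier = φ(z)/(1−α) = 0.175397/0.1 = 1.754.
ES = 5.143% × 1.754 = 9.021%; on $100,000,000: $9,021,000.

$9,020,000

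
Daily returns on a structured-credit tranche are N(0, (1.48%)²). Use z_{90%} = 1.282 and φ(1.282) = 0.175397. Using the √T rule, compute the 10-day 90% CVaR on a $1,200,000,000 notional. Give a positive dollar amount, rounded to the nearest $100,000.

$98,500,000

σ_{10d} = 1.48% × √10 = 4.680%.
ES multiplier = φ(z)/(1−α) = 0.175397/0.1 = 1.754.
ES = 4.680% × 1.754 = 8.209%; on $1,200,000,000: $98,508,000.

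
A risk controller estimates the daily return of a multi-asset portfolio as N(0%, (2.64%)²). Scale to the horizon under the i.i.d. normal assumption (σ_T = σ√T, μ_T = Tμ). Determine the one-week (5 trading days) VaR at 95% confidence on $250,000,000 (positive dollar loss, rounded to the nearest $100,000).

$24,300,000

At 95%, z = 1.645.
σ_{5d} = 2.64% × √5 = 5.903%.
VaR = 1.645 × 5.903% = 9.710%.
On $250,000,000: 0.09710 × $250,000,000 = $24,275,000.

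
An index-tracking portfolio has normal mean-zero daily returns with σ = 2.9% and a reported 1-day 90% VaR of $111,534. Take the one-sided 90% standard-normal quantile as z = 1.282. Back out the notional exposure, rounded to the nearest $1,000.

VaR as a fraction of value: z·σ = 1.282 × 2.9% = 3.7178%.
Position = $111,534 / 0.037178 = $3,000,000.

$3,000,000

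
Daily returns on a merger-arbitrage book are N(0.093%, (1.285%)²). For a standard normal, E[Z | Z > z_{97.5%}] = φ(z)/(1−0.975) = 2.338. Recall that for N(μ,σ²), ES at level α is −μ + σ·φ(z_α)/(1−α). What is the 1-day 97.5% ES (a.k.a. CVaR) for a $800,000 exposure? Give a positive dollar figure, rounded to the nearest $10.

ES = −(0.093%) + 1.285% × 2.338 = 2.911%.
On $800,000: 0.02911 × $800,000 = $23,288.

$23,290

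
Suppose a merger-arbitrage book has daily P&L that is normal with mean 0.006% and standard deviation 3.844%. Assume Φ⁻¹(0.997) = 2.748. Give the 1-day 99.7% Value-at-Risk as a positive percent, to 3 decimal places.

10.557%

VaR = −μ + z·σ = −(0.006%) + 2.748 × 3.844% = 10.557%.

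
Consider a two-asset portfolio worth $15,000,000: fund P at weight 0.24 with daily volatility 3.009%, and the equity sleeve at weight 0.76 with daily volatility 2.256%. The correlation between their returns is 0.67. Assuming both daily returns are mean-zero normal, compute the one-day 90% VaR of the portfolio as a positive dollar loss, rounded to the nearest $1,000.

σ_p² = 0.24²·3.009² + 0.76²·2.256² + 2·0.67·0.24·0.76·3.009·2.256 = 5.1204 (%²).
σ_p = √5.1204 = 2.263%.
At 90%, z = 1.282.
VaR = 1.282 × 2.263% = 2.901%; on $15,000,000 that is $435,150.

$435,000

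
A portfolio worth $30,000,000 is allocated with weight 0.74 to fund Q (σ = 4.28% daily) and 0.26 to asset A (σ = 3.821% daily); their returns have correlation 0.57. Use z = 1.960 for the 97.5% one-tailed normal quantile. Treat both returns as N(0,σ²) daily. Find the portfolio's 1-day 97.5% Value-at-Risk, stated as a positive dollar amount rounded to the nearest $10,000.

$2,250,000

σ_p² = 0.74²·4.28² + 0.26²·3.821² + 2·0.57·0.74·0.26·4.28·3.821 = 14.6051 (%²).
σ_p = √14.6051 = 3.822%.
VaR = 1.960 × 3.822% = 7.491%; on $30,000,000 that is $2,247,300.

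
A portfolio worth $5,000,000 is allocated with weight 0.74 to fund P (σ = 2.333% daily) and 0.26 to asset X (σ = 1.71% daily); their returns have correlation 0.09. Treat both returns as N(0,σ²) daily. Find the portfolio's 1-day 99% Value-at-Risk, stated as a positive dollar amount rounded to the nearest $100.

$211,800

σ_p² = 0.74²·2.333² + 0.26²·1.71² + 2·0.09·0.74·0.26·2.333·1.71 = 3.3164 (%²).
σ_p = √3.3164 = 1.821%.
At 99%, z = 2.326.
VaR = 2.326 × 1.821% = 4.236%; on $5,000,000 that is $211,800.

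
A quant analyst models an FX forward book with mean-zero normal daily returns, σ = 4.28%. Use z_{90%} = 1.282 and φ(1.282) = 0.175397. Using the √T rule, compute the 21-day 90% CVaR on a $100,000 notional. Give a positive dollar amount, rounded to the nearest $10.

$34,400

σ_{21d} = 4.28% × √21 = 19.613%.
ES multiplier = φ(z)/(1−α) = 0.175397/0.1 = 1.754.
ES = 19.613% × 1.754 = 34.401%; on $100,000: $34,401.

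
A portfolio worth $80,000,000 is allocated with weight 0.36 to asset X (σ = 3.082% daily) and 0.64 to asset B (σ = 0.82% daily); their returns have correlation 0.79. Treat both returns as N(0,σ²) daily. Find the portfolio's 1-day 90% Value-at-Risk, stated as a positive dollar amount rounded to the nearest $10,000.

σ_p² = 0.36²·3.082² + 0.64²·0.82² + 2·0.79·0.36·0.64·3.082·0.82 = 2.4264 (%²).
σ_p = √2.4264 = 1.558%.
At 90%, z = 1.282.
VaR = 1.282 × 1.558% = 1.997%; on $80,000,000 that is $1,597,600.

$1,600,000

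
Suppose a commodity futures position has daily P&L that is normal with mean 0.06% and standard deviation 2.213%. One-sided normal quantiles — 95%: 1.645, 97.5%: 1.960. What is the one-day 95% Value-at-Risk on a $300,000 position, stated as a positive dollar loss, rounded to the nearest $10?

VaR = −μ + z·σ = −(0.06%) + 1.645 × 2.213% = 3.580%.
On $300,000: 0.03580 × $300,000 = $10,740.

$10,740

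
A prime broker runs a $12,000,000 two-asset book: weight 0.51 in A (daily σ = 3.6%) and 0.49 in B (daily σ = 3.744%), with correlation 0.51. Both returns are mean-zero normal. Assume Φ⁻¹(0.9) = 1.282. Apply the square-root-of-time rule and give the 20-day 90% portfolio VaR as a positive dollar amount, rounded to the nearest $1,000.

σ_p = √(0.51²·3.6² + 0.49²·3.744² + 2·0.51·0.51·0.49·3.6·3.744) = 3.189%.
σ_{20d} = 3.189% × √20 = 14.262%.
VaR = 1.282 × 14.262% = 18.284%; on $12,000,000 that is $2,194,080.

$2,194,000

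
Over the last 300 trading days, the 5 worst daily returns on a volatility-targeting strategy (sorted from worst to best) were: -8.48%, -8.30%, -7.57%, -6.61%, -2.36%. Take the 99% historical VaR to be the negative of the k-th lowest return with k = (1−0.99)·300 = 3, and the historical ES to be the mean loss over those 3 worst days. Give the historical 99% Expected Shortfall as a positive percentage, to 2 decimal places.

The 3 worst returns sum to -24.35%.
ES = −(-24.35%) / 3 = 8.1166…% ≈ 8.12%.

8.12%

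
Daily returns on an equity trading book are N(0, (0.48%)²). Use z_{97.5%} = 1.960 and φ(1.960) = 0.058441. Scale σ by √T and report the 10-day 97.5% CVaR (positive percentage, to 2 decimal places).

3.55%

σ_{10d} = 0.48% × √10 = 1.518%.
ES multiplier = φ(z)/(1−α) = 0.058441/0.025 = 2.338.
ES = 1.518% × 2.338 = 3.549%.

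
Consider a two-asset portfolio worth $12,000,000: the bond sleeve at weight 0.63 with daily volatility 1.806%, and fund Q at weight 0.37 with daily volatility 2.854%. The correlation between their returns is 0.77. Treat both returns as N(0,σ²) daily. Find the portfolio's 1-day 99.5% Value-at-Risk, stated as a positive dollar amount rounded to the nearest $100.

$638,000

σ_p² = 0.63²·1.806² + 0.37²·2.854² + 2·0.77·0.63·0.37·1.806·2.854 = 4.2599 (%²).
σ_p = √4.2599 = 2.064%.
At 99.5%, z = 2.576.
VaR = 2.576 × 2.064% = 5.317%; on $12,000,000 that is $638,040.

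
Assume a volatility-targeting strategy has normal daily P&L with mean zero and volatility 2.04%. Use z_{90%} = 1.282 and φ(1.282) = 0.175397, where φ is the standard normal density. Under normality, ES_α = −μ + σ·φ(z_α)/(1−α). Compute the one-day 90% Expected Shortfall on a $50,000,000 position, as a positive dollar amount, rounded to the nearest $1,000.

Tail multiplier: φ(z)/(1−α) = 0.175397 / 0.1 = 1.754.
ES = 2.04% × 1.754 = 3.578%.
On $50,000,000: 0.03578 × $50,000,000 = $1,789,000.

$1,789,000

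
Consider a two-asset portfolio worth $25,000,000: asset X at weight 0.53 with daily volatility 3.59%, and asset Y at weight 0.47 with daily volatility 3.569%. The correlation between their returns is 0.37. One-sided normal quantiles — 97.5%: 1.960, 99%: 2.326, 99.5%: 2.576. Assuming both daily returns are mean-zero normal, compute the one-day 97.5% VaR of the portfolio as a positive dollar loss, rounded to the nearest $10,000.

$1,450,000

σ_p² = 0.53²·3.59² + 0.47²·3.569² + 2·0.37·0.53·0.47·3.59·3.569 = 8.7959 (%²).
σ_p = √8.7959 = 2.966%.
VaR = 1.960 × 2.966% = 5.813%; on $25,000,000 that is $1,453,250.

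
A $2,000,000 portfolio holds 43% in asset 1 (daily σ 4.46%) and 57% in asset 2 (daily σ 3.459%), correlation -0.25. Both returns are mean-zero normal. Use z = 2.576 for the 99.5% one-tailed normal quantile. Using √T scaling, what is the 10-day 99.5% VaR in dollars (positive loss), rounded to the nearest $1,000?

σ_p = √(0.43²·4.46² + 0.57²·3.459² + 2·-0.25·0.43·0.57·4.46·3.459) = 2.382%.
σ_{10d} = 2.382% × √10 = 7.533%.
VaR = 2.576 × 7.533% = 19.405%; on $2,000,000 that is $388,100.

$388,000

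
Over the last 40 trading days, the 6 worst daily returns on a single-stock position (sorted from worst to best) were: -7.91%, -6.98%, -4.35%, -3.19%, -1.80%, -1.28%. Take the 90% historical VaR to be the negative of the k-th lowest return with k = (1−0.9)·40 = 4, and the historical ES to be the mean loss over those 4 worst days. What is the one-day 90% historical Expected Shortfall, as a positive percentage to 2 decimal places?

5.61%

The 4 worst returns sum to -22.43%.
ES = −(-22.43%) / 4 = 5.6075% ≈ 5.61%.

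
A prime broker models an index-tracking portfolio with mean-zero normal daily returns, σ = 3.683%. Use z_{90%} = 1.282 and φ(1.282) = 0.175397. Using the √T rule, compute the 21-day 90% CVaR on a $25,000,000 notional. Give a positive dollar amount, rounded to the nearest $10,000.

$7,400,000

σ_{21d} = 3.683% × √21 = 16.878%.
ES multiplier = φ(z)/(1−α) = 0.175397/0.1 = 1.754.
ES = 16.878% × 1.754 = 29.604%; on $25,000,000: $7,401,000.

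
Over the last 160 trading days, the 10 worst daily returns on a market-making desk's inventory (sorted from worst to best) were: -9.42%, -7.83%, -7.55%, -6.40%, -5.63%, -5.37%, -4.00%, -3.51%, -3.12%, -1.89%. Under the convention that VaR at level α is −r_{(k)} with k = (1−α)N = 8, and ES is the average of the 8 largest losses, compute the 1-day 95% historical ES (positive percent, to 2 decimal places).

6.21%

The 8 worst returns sum to -49.71%.
ES = −(-49.71%) / 8 = 6.21375% ≈ 6.21%.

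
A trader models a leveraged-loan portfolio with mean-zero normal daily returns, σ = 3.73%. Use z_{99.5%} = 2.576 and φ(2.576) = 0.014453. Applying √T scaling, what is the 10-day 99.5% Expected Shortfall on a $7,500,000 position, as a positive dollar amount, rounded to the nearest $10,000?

σ_{10d} = 3.73% × √10 = 11.795%.
ES multiplier = φ(z)/(1−α) = 0.014453/0.005 = 2.891.
ES = 11.795% × 2.891 = 34.099%; on $7,500,000: $2,557,425.

$2,560,000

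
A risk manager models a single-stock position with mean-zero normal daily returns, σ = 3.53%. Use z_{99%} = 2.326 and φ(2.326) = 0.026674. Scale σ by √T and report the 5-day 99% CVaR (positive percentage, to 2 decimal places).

21.05%

σ_{5d} = 3.53% × √5 = 7.893%.
ES multiplier = φ(z)/(1−α) = 0.026674/0.01 = 2.667.
ES = 7.893% × 2.667 = 21.051%.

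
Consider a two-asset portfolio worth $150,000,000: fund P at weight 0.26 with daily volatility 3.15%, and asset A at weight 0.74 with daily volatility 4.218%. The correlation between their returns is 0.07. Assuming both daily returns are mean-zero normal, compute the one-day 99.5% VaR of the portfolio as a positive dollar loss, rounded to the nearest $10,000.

$12,680,000

σ_p² = 0.26²·3.15² + 0.74²·4.218² + 2·0.07·0.26·0.74·3.15·4.218 = 10.7713 (%²).
σ_p = √10.7713 = 3.282%.
At 99.5%, z = 2.576.
VaR = 2.576 × 3.282% = 8.454%; on $150,000,000 that is $12,681,000.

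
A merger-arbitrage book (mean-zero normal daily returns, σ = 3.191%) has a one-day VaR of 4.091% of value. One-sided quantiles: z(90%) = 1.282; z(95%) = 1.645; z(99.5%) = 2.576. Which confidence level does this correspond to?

90%

Implied z = VaR/σ = 4.091 / 3.191 = 1.282.
This matches z(90%) = 1.282.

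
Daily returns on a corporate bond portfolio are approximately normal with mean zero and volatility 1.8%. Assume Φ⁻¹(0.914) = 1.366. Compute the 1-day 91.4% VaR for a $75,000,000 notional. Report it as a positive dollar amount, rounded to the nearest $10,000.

VaR = z·σ = 1.366 × 1.8% = 2.459%.
On $75,000,000: 0.02459 × $75,000,000 = $1,844,250.

$1,840,000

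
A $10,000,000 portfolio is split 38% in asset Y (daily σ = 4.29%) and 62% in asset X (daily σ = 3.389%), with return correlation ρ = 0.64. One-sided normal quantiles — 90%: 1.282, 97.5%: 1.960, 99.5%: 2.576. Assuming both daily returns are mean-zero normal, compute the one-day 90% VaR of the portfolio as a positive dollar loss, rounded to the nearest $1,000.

$434,000

σ_p² = 0.38²·4.29² + 0.62²·3.389² + 2·0.64·0.38·0.62·4.29·3.389 = 11.4569 (%²).
σ_p = √11.4569 = 3.385%.
VaR = 1.282 × 3.385% = 4.340%; on $10,000,000 that is $434,000.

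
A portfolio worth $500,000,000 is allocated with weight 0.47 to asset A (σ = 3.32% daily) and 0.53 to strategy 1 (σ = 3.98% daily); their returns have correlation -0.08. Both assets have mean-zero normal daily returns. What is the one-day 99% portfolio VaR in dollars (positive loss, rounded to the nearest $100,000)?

σ_p² = 0.47²·3.32² + 0.53²·3.98² + 2·-0.08·0.47·0.53·3.32·3.98 = 6.3578 (%²).
σ_p = √6.3578 = 2.521%.
At 99%, z = 2.326.
VaR = 2.326 × 2.521% = 5.864%; on $500,000,000 that is $29,320,000.

$29,300,000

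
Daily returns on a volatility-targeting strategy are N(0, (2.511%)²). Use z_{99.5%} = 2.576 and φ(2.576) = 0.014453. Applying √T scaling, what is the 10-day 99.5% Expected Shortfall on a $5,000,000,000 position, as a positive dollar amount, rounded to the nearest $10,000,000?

$1,150,000,000

σ_{10d} = 2.511% × √10 = 7.940%.
ES multiplier = φ(z)/(1−α) = 0.014453/0.005 = 2.891.
ES = 7.940% × 2.891 = 22.955%; on $5,000,000,000: $1,147,750,000.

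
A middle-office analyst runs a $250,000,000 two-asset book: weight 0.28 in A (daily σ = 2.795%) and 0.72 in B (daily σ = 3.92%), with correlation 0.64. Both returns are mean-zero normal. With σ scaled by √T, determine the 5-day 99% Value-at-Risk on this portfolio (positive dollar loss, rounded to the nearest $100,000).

σ_p = √(0.28²·2.795² + 0.72²·3.92² + 2·0.64·0.28·0.72·2.795·3.92) = 3.377%.
σ_{5d} = 3.377% × √5 = 7.551%.
z(99%) = 2.326.
VaR = 2.326 × 7.551% = 17.564%; on $250,000,000 that is $43,910,000.

$43,900,000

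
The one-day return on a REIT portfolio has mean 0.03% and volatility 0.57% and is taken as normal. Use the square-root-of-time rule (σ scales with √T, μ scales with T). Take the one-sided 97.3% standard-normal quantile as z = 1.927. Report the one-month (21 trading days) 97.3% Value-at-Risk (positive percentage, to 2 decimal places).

4.40%

σ_{21d} = 0.57% × √21 = 2.612%; μ_{21d} = 21 × 0.03% = 0.630%.
VaR = −(0.630%) + 1.927 × 2.612% = 4.403%.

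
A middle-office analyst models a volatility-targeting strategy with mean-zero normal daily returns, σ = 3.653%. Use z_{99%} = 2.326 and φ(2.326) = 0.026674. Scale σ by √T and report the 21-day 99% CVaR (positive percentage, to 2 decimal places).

σ_{21d} = 3.653% × √21 = 16.740%.
ES multiplier = φ(z)/(1−α) = 0.026674/0.01 = 2.667.
ES = 16.740% × 2.667 = 44.646%.

44.65%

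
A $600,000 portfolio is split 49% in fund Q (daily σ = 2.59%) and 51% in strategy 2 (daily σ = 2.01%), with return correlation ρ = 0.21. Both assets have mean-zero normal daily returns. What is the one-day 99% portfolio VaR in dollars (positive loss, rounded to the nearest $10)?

$25,000

σ_p² = 0.49²·2.59² + 0.51²·2.01² + 2·0.21·0.49·0.51·2.59·2.01 = 3.2078 (%²).
σ_p = √3.2078 = 1.791%.
At 99%, z = 2.326.
VaR = 2.326 × 1.791% = 4.166%; on $600,000 that is $24,996.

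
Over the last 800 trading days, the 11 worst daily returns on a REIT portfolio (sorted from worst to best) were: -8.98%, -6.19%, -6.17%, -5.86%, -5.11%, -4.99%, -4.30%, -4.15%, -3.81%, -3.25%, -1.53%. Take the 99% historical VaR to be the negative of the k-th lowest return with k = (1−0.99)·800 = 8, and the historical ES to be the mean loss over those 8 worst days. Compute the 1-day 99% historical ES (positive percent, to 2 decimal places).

5.72%

The 8 worst returns sum to -45.75%.
ES = −(-45.75%) / 8 = 5.71875% ≈ 5.72%.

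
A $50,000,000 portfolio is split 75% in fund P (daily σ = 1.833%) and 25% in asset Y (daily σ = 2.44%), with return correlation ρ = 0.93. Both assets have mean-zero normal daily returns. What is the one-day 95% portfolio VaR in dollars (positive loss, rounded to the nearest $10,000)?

$1,610,000

σ_p² = 0.75²·1.833² + 0.25²·2.44² + 2·0.93·0.75·0.25·1.833·2.44 = 3.8218 (%²).
σ_p = √3.8218 = 1.955%.
At 95%, z = 1.645.
VaR = 1.645 × 1.955% = 3.216%; on $50,000,000 that is $1,608,000.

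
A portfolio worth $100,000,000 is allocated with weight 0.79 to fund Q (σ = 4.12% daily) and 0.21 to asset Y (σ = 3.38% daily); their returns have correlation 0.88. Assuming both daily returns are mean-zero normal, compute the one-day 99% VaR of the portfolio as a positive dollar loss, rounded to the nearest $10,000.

σ_p² = 0.79²·4.12² + 0.21²·3.38² + 2·0.88·0.79·0.21·4.12·3.38 = 15.1636 (%²).
σ_p = √15.1636 = 3.894%.
At 99%, z = 2.326.
VaR = 2.326 × 3.894% = 9.057%; on $100,000,000 that is $9,057,000.

$9,060,000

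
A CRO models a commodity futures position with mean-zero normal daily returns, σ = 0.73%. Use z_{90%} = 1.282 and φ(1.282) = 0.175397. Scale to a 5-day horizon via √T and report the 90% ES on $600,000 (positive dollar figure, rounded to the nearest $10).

σ_{5d} = 0.73% × √5 = 1.632%.
ES multiplier = φ(z)/(1−α) = 0.175397/0.1 = 1.754.
ES = 1.632% × 1.754 = 2.863%; on $600,000: $17,178.

$17,180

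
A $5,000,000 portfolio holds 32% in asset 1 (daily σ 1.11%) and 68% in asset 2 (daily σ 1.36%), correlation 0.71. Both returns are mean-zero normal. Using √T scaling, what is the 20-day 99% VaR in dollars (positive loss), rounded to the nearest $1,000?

σ_p = √(0.32²·1.11² + 0.68²·1.36² + 2·0.71·0.32·0.68·1.11·1.36) = 1.203%.
σ_{20d} = 1.203% × √20 = 5.380%.
z(99%) = 2.326.
VaR = 2.326 × 5.380% = 12.514%; on $5,000,000 that is $625,700.

$626,000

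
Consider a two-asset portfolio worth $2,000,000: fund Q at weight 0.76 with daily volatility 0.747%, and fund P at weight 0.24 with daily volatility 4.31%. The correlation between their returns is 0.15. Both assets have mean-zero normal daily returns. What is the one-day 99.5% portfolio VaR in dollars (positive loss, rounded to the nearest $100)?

$64,500

σ_p² = 0.76²·0.747² + 0.24²·4.31² + 2·0.15·0.76·0.24·0.747·4.31 = 1.5685 (%²).
σ_p = √1.5685 = 1.252%.
At 99.5%, z = 2.576.
VaR = 2.576 × 1.252% = 3.225%; on $2,000,000 that is $64,500.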